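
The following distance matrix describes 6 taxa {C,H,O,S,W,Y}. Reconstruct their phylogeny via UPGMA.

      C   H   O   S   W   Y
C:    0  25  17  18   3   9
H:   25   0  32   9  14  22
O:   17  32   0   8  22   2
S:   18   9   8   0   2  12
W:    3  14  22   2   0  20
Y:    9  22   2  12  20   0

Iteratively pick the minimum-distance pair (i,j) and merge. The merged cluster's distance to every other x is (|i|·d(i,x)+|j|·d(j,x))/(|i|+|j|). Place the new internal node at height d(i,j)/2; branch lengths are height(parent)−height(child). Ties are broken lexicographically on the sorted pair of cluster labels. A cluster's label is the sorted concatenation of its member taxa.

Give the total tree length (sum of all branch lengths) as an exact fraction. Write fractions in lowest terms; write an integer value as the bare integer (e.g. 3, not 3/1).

2099/60

1. join O+Y (d=2) ⇒ OY; edges |O|=1, |Y|=1
  updated: d(C,OY)=13, d(H,OY)=27, d(OY,S)=10, d(OY,W)=21
2. join S+W (d=2) ⇒ SW; edges |S|=1, |W|=1
  updated: d(C,SW)=21/2, d(H,SW)=23/2, d(OY,SW)=31/2
3. join C+SW (d=21/2) ⇒ CSW; edges |C|=21/4, |SW|=17/4
  updated: d(CSW,H)=16, d(CSW,OY)=44/3
4. join CSW+OY (d=44/3) ⇒ COSWY; edges |CSW|=25/12, |OY|=19/3
  updated: d(COSWY,H)=102/5
5. join COSWY+H (d=102/5) ⇒ CHOSWY; edges |COSWY|=43/15, |H|=51/5
final tree: (((C:21/4,(S:1,W:1):17/4):25/12,(O:1,Y:1):19/3):43/15,H:51/5)
total length: 2099/60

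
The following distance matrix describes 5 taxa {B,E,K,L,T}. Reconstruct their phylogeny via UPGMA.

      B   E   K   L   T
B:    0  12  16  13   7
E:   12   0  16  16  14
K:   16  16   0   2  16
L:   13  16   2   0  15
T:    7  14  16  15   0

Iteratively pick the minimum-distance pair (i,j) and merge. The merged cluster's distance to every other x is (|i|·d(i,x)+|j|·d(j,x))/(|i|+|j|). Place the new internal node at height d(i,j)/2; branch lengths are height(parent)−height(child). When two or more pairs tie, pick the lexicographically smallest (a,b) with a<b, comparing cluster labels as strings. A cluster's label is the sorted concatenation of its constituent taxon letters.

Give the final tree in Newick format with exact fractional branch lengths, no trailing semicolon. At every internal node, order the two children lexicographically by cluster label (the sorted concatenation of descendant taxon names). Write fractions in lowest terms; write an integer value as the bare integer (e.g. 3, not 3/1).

iteration 1: select K,L (d=2); attach at lengths (1, 1); label the merged cluster KL
  updated: d(B,KL)=29/2, d(E,KL)=16, d(KL,T)=31/2
iteration 2: select B,T (d=7); attach at lengths (7/2, 7/2); label the merged cluster BT
  updated: d(BT,E)=13, d(BT,KL)=15
iteration 3: select BT,E (d=13); attach at lengths (3, 13/2); label the merged cluster BET
  updated: d(BET,KL)=46/3
iteration 4: select BET,KL (d=46/3); attach at lengths (7/6, 20/3); label the merged cluster BEKLT
final tree: (((B:7/2,T:7/2):3,E:13/2):7/6,(K:1,L:1):20/3)
total length: 79/3

(((B:7/2,T:7/2):3,E:13/2):7/6,(K:1,L:1):20/3)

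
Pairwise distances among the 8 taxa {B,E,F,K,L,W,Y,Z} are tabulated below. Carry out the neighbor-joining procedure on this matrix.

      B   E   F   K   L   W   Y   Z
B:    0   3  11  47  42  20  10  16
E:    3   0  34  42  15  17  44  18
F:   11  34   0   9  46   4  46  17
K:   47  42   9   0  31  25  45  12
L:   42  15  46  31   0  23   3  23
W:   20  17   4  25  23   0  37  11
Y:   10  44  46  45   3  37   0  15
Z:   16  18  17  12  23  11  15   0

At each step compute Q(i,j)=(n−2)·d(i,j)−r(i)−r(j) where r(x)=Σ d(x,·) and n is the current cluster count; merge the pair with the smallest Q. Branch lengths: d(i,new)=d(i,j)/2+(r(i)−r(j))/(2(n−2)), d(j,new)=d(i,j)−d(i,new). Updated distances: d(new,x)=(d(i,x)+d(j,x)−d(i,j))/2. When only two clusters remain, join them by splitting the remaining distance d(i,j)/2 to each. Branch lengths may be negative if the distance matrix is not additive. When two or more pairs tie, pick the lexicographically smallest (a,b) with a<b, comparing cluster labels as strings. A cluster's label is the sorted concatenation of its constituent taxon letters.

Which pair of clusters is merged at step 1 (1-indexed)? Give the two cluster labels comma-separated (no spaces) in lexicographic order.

1. join L+Y (d=3, Q=-365) ⇒ LY; edges |L|=1/12, |Y|=35/12
  updated: d(B,LY)=49/2, d(E,LY)=28, d(F,LY)=89/2, d(K,LY)=73/2, d(LY,W)=57/2, d(LY,Z)=35/2
2. join B+E (d=3, Q=-497/2) ⇒ BE; edges |B|=-11/20, |E|=71/20
  updated: d(BE,F)=21, d(BE,K)=43, d(BE,LY)=99/4, d(BE,W)=17, d(BE,Z)=31/2
3. join F+K (d=9, Q=-185) ⇒ FK; edges |F|=3/4, |K|=33/4
  updated: d(BE,FK)=55/2, d(FK,LY)=36, d(FK,W)=10, d(FK,Z)=10
4. join FK+W (d=10, Q=-120) ⇒ FKW; edges |FK|=47/6, |W|=13/6
  updated: d(BE,FKW)=69/4, d(FKW,LY)=109/4, d(FKW,Z)=11/2
5. join BE+LY (d=99/4, Q=-155/2) ⇒ BELY; edges |BE|=75/8, |LY|=123/8
  updated: d(BELY,FKW)=79/8, d(BELY,Z)=33/8
6. join BELY+FKW (d=79/8, Q=-39/2) ⇒ BEFKLWY; edges |BELY|=17/4, |FKW|=45/8
  updated: d(BEFKLWY,Z)=-1/8
7. join BEFKLWY+Z (d=-1/8) ⇒ BEFKLWYZ; edges |BEFKLWY|=-1/16, |Z|=-1/16
final tree: ((((B:-11/20,E:71/20):75/8,(L:1/12,Y:35/12):123/8):17/4,((F:3/4,K:33/4):47/6,W:13/6):45/8):-1/16,Z:-1/16)
total length: 119/2

L,Y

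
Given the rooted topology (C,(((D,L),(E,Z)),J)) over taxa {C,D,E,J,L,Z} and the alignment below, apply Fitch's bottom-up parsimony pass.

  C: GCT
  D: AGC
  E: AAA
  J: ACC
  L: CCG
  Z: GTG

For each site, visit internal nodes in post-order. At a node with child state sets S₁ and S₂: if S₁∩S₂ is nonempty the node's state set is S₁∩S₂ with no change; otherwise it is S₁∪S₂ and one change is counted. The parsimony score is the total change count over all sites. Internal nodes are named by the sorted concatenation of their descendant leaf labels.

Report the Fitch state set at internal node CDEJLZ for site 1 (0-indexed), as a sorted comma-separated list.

C

site 0, node DL: D={A} ∪ L={C} → {A,C} (+1)
site 0, node EZ: E={A} ∪ Z={G} → {A,G} (+1)
site 0, node DELZ: DL={A,C} ∩ EZ={A,G} → {A} (+0)
site 0, node DEJLZ: DELZ={A} ∩ J={A} → {A} (+0)
site 0, node CDEJLZ: C={G} ∪ DEJLZ={A} → {A,G} (+1)
site 1, node DL: D={G} ∪ L={C} → {C,G} (+1)
site 1, node EZ: E={A} ∪ Z={T} → {A,T} (+1)
site 1, node DELZ: DL={C,G} ∪ EZ={A,T} → {A,C,G,T} (+1)
site 1, node DEJLZ: DELZ={A,C,G,T} ∩ J={C} → {C} (+0)
site 1, node CDEJLZ: C={C} ∩ DEJLZ={C} → {C} (+0)
site 2, node DL: D={C} ∪ L={G} → {C,G} (+1)
site 2, node EZ: E={A} ∪ Z={G} → {A,G} (+1)
site 2, node DELZ: DL={C,G} ∩ EZ={A,G} → {G} (+0)
site 2, node DEJLZ: DELZ={G} ∪ J={C} → {C,G} (+1)
site 2, node CDEJLZ: C={T} ∪ DEJLZ={C,G} → {C,G,T} (+1)
per-site changes: [3, 3, 4]; total = 10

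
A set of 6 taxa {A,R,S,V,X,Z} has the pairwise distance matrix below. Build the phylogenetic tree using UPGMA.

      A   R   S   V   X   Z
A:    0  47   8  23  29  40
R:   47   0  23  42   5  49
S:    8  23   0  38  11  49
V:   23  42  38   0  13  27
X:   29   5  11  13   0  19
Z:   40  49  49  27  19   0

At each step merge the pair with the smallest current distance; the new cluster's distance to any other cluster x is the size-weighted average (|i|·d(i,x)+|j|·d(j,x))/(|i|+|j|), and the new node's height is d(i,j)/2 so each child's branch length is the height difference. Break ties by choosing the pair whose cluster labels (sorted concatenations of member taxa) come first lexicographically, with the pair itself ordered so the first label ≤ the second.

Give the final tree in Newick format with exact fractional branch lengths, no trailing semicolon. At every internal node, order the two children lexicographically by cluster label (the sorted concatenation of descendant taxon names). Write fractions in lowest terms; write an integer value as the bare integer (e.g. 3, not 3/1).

1. join R+X (d=5) ⇒ RX; edges |R|=5/2, |X|=5/2
  updated: d(A,RX)=38, d(RX,S)=17, d(RX,V)=55/2, d(RX,Z)=34
2. join A+S (d=8) ⇒ AS; edges |A|=4, |S|=4
  updated: d(AS,RX)=55/2, d(AS,V)=61/2, d(AS,Z)=89/2
3. join V+Z (d=27) ⇒ VZ; edges |V|=27/2, |Z|=27/2
  updated: d(AS,VZ)=75/2, d(RX,VZ)=123/4
4. join AS+RX (d=55/2) ⇒ ARSX; edges |AS|=39/4, |RX|=45/4
  updated: d(ARSX,VZ)=273/8
5. join ARSX+VZ (d=273/8) ⇒ ARSVXZ; edges |ARSX|=53/16, |VZ|=57/16
final tree: (((A:4,S:4):39/4,(R:5/2,X:5/2):45/4):53/16,(V:27/2,Z:27/2):57/16)
total length: 543/8

(((A:4,S:4):39/4,(R:5/2,X:5/2):45/4):53/16,(V:27/2,Z:27/2):57/16)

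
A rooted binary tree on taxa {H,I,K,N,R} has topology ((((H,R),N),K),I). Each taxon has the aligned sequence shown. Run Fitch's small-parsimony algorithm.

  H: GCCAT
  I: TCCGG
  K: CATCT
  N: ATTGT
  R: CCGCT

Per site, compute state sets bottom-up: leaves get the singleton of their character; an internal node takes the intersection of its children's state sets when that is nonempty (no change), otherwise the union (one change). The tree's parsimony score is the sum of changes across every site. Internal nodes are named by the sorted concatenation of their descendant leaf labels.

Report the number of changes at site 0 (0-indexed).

[col 0] HR: children H:{G}, R:{C} ∪→ {C,G}; cost 1
[col 0] HNR: children HR:{C,G}, N:{A} ∪→ {A,C,G}; cost 1
[col 0] HKNR: children HNR:{A,C,G}, K:{C} ∩→ {C}; cost 0
[col 0] HIKNR: children HKNR:{C}, I:{T} ∪→ {C,T}; cost 1
[col 1] HR: children H:{C}, R:{C} ∩→ {C}; cost 0
[col 1] HNR: children HR:{C}, N:{T} ∪→ {C,T}; cost 1
[col 1] HKNR: children HNR:{C,T}, K:{A} ∪→ {A,C,T}; cost 1
[col 1] HIKNR: children HKNR:{A,C,T}, I:{C} ∩→ {C}; cost 0
[col 2] HR: children H:{C}, R:{G} ∪→ {C,G}; cost 1
[col 2] HNR: children HR:{C,G}, N:{T} ∪→ {C,G,T}; cost 1
[col 2] HKNR: children HNR:{C,G,T}, K:{T} ∩→ {T}; cost 0
[col 2] HIKNR: children HKNR:{T}, I:{C} ∪→ {C,T}; cost 1
[col 3] HR: children H:{A}, R:{C} ∪→ {A,C}; cost 1
[col 3] HNR: children HR:{A,C}, N:{G} ∪→ {A,C,G}; cost 1
[col 3] HKNR: children HNR:{A,C,G}, K:{C} ∩→ {C}; cost 0
[col 3] HIKNR: children HKNR:{C}, I:{G} ∪→ {C,G}; cost 1
[col 4] HR: children H:{T}, R:{T} ∩→ {T}; cost 0
[col 4] HNR: children HR:{T}, N:{T} ∩→ {T}; cost 0
[col 4] HKNR: children HNR:{T}, K:{T} ∩→ {T}; cost 0
[col 4] HIKNR: children HKNR:{T}, I:{G} ∪→ {G,T}; cost 1
per-site changes: [3, 2, 3, 3, 1]; total = 12

3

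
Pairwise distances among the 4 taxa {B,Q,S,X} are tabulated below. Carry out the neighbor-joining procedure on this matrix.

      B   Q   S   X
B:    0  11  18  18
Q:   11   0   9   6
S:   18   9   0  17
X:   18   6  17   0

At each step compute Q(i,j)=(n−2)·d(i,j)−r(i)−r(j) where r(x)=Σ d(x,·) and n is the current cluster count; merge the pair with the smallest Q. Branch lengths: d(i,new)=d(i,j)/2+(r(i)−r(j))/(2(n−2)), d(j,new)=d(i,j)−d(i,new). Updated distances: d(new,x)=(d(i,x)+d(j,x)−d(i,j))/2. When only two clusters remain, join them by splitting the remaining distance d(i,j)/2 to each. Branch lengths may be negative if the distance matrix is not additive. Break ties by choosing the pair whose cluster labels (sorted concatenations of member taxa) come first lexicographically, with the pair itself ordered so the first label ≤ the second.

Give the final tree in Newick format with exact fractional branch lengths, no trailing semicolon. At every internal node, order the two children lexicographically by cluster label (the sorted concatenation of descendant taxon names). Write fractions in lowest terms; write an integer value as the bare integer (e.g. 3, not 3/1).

1. join B+S (d=18, Q=-55) ⇒ BS; edges |B|=39/4, |S|=33/4
  updated: d(BS,Q)=1, d(BS,X)=17/2
2. join BS+Q (d=1, Q=-31/2) ⇒ BQS; edges |BS|=7/4, |Q|=-3/4
  updated: d(BQS,X)=27/4
3. join BQS+X (d=27/4) ⇒ BQSX; edges |BQS|=27/8, |X|=27/8
final tree: (((B:39/4,S:33/4):7/4,Q:-3/4):27/8,X:27/8)
total length: 103/4

(((B:39/4,S:33/4):7/4,Q:-3/4):27/8,X:27/8)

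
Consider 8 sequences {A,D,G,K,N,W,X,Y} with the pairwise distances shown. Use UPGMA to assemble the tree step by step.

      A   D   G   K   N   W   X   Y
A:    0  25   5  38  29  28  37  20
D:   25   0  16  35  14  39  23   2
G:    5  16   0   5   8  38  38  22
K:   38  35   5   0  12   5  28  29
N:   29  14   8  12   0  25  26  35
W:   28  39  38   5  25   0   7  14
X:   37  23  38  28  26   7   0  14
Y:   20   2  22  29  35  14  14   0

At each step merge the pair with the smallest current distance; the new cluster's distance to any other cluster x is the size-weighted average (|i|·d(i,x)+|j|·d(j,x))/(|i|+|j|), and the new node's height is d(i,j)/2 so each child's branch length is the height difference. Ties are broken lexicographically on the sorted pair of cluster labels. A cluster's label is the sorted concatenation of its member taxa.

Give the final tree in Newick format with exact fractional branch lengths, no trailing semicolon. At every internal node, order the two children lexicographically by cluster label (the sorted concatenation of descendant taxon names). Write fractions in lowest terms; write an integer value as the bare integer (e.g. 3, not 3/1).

((((A:5/2,G:5/2):27/4,N:37/4):7/4,(D:1,Y:1):10):71/30,((K:5/2,W:5/2):25/4,X:35/4):277/60)

step 1: merge (D,Y) at d=2; branch lengths D→1, Y→1; new cluster DY
  updated: d(A,DY)=45/2, d(DY,G)=19, d(DY,K)=32, d(DY,N)=49/2, d(DY,W)=53/2, d(DY,X)=37/2
step 2: merge (A,G) at d=5; branch lengths A→5/2, G→5/2; new cluster AG
  updated: d(AG,DY)=83/4, d(AG,K)=43/2, d(AG,N)=37/2, d(AG,W)=33, d(AG,X)=75/2
step 3: merge (K,W) at d=5; branch lengths K→5/2, W→5/2; new cluster KW
  updated: d(AG,KW)=109/4, d(DY,KW)=117/4, d(KW,N)=37/2, d(KW,X)=35/2
step 4: merge (KW,X) at d=35/2; branch lengths KW→25/4, X→35/4; new cluster KWX
  updated: d(AG,KWX)=92/3, d(DY,KWX)=77/3, d(KWX,N)=21
step 5: merge (AG,N) at d=37/2; branch lengths AG→27/4, N→37/4; new cluster AGN
  updated: d(AGN,DY)=22, d(AGN,KWX)=247/9
step 6: merge (AGN,DY) at d=22; branch lengths AGN→7/4, DY→10; new cluster ADGNY
  updated: d(ADGNY,KWX)=401/15
step 7: merge (ADGNY,KWX) at d=401/15; branch lengths ADGNY→71/30, KWX→277/60; new cluster ADGKNWXY
final tree: ((((A:5/2,G:5/2):27/4,N:37/4):7/4,(D:1,Y:1):10):71/30,((K:5/2,W:5/2):25/4,X:35/4):277/60)
total length: 926/15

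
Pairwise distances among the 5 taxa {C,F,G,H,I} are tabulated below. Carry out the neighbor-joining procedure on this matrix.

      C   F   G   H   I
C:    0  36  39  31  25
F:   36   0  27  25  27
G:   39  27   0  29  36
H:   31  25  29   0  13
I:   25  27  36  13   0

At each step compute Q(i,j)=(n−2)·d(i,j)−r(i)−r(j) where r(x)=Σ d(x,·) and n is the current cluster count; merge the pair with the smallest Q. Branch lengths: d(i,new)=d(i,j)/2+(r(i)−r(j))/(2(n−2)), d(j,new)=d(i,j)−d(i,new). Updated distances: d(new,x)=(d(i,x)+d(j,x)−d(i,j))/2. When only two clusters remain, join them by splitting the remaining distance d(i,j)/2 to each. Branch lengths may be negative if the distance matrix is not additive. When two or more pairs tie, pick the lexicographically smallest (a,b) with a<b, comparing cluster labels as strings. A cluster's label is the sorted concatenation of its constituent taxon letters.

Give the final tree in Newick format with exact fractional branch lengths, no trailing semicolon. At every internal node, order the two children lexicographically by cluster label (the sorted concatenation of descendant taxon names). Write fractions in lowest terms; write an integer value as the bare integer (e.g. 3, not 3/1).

(((C:145/8,(F:65/6,G:97/6):47/8):27/8,H:55/8):49/16,I:49/16)

1. join F+G (d=27, Q=-165) ⇒ FG; edges |F|=65/6, |G|=97/6
  updated: d(C,FG)=24, d(FG,H)=27/2, d(FG,I)=18
2. join C+FG (d=24, Q=-175/2) ⇒ CFG; edges |C|=145/8, |FG|=47/8
  updated: d(CFG,H)=41/4, d(CFG,I)=19/2
3. join CFG+H (d=41/4, Q=-131/4) ⇒ CFGH; edges |CFG|=27/8, |H|=55/8
  updated: d(CFGH,I)=49/8
4. join CFGH+I (d=49/8) ⇒ CFGHI; edges |CFGH|=49/16, |I|=49/16
final tree: (((C:145/8,(F:65/6,G:97/6):47/8):27/8,H:55/8):49/16,I:49/16)
total length: 539/8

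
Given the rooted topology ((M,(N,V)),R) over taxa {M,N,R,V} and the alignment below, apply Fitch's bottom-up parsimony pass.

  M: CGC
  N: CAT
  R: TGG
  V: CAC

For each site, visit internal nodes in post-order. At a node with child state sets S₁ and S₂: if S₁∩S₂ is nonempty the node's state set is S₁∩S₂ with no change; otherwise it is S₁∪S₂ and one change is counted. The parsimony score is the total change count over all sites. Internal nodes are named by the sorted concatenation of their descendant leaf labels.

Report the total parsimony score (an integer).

4

site 0, node NV: N={C} ∩ V={C} → {C} (+0)
site 0, node MNV: M={C} ∩ NV={C} → {C} (+0)
site 0, node MNRV: MNV={C} ∪ R={T} → {C,T} (+1)
site 1, node NV: N={A} ∩ V={A} → {A} (+0)
site 1, node MNV: M={G} ∪ NV={A} → {A,G} (+1)
site 1, node MNRV: MNV={A,G} ∩ R={G} → {G} (+0)
site 2, node NV: N={T} ∪ V={C} → {C,T} (+1)
site 2, node MNV: M={C} ∩ NV={C,T} → {C} (+0)
site 2, node MNRV: MNV={C} ∪ R={G} → {C,G} (+1)
per-site changes: [1, 1, 2]; total = 4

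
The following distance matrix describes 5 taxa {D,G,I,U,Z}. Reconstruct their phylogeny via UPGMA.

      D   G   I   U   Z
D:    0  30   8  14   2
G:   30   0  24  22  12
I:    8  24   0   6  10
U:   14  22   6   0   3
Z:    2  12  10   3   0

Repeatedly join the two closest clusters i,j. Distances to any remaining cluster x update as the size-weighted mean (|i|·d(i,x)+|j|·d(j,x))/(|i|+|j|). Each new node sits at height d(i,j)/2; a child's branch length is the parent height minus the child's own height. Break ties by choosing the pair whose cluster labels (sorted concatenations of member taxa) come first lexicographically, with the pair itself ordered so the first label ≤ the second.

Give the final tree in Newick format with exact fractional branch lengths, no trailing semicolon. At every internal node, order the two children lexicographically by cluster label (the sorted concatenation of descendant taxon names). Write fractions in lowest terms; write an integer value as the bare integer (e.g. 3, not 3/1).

(((D:1,Z:1):27/8,(I:3,U:3):11/8):53/8,G:11)

1. join D+Z (d=2) ⇒ DZ; edges |D|=1, |Z|=1
  updated: d(DZ,G)=21, d(DZ,I)=9, d(DZ,U)=17/2
2. join I+U (d=6) ⇒ IU; edges |I|=3, |U|=3
  updated: d(DZ,IU)=35/4, d(G,IU)=23
3. join DZ+IU (d=35/4) ⇒ DIUZ; edges |DZ|=27/8, |IU|=11/8
  updated: d(DIUZ,G)=22
4. join DIUZ+G (d=22) ⇒ DGIUZ; edges |DIUZ|=53/8, |G|=11
final tree: (((D:1,Z:1):27/8,(I:3,U:3):11/8):53/8,G:11)
total length: 243/8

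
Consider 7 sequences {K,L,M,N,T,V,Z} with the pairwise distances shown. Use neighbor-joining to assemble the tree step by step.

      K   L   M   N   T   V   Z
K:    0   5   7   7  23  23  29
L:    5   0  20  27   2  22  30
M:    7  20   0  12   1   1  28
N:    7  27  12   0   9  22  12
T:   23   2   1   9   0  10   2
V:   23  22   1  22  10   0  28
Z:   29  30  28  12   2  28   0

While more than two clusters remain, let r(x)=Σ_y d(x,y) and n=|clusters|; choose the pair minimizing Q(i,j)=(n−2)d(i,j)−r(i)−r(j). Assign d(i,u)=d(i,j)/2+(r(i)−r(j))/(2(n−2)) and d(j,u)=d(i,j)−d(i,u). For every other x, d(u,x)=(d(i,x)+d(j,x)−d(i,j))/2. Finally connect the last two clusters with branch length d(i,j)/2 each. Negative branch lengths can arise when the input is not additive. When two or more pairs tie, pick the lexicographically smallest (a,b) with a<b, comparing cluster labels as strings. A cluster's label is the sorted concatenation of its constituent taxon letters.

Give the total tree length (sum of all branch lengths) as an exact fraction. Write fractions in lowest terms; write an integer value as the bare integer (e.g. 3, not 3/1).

step 1: merge (K,L) at d=5, Q=-175; branch lengths K→13/10, L→37/10; new cluster KL
  updated: d(KL,M)=11, d(KL,N)=29/2, d(KL,T)=10, d(KL,V)=20, d(KL,Z)=27
step 2: merge (M,V) at d=1, Q=-130; branch lengths M→-3, V→4; new cluster MV
  updated: d(KL,MV)=15, d(MV,N)=33/2, d(MV,T)=5, d(MV,Z)=55/2
step 3: merge (T,Z) at d=2, Q=-177/2; branch lengths T→-73/12, Z→97/12; new cluster TZ
  updated: d(KL,TZ)=35/2, d(MV,TZ)=61/4, d(N,TZ)=19/2
step 4: merge (KL,MV) at d=15, Q=-255/4; branch lengths KL→121/16, MV→119/16; new cluster KLMV
  updated: d(KLMV,N)=8, d(KLMV,TZ)=71/8
step 5: merge (KLMV,N) at d=8, Q=-211/8; branch lengths KLMV→59/16, N→69/16; new cluster KLMNV
  updated: d(KLMNV,TZ)=83/16
step 6: merge (KLMNV,TZ) at d=83/16; branch lengths KLMNV→83/32, TZ→83/32; new cluster KLMNTVZ
final tree: ((((K:13/10,L:37/10):121/16,(M:-3,V:4):119/16):59/16,N:69/16):83/32,(T:-73/12,Z:97/12):83/32)
total length: 579/16

579/16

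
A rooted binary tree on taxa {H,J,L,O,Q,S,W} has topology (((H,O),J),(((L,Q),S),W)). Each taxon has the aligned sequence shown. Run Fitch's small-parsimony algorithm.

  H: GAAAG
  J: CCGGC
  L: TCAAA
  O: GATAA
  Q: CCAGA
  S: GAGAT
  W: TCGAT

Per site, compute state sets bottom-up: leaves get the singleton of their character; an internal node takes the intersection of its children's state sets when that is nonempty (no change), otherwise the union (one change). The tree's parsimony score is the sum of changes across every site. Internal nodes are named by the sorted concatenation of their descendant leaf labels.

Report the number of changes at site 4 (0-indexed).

4

site 0, node HO: H={G} ∩ O={G} → {G} (+0)
site 0, node HJO: HO={G} ∪ J={C} → {C,G} (+1)
site 0, node LQ: L={T} ∪ Q={C} → {C,T} (+1)
site 0, node LQS: LQ={C,T} ∪ S={G} → {C,G,T} (+1)
site 0, node LQSW: LQS={C,G,T} ∩ W={T} → {T} (+0)
site 0, node HJLOQSW: HJO={C,G} ∪ LQSW={T} → {C,G,T} (+1)
site 1, node HO: H={A} ∩ O={A} → {A} (+0)
site 1, node HJO: HO={A} ∪ J={C} → {A,C} (+1)
site 1, node LQ: L={C} ∩ Q={C} → {C} (+0)
site 1, node LQS: LQ={C} ∪ S={A} → {A,C} (+1)
site 1, node LQSW: LQS={A,C} ∩ W={C} → {C} (+0)
site 1, node HJLOQSW: HJO={A,C} ∩ LQSW={C} → {C} (+0)
site 2, node HO: H={A} ∪ O={T} → {A,T} (+1)
site 2, node HJO: HO={A,T} ∪ J={G} → {A,G,T} (+1)
site 2, node LQ: L={A} ∩ Q={A} → {A} (+0)
site 2, node LQS: LQ={A} ∪ S={G} → {A,G} (+1)
site 2, node LQSW: LQS={A,G} ∩ W={G} → {G} (+0)
site 2, node HJLOQSW: HJO={A,G,T} ∩ LQSW={G} → {G} (+0)
site 3, node HO: H={A} ∩ O={A} → {A} (+0)
site 3, node HJO: HO={A} ∪ J={G} → {A,G} (+1)
site 3, node LQ: L={A} ∪ Q={G} → {A,G} (+1)
site 3, node LQS: LQ={A,G} ∩ S={A} → {A} (+0)
site 3, node LQSW: LQS={A} ∩ W={A} → {A} (+0)
site 3, node HJLOQSW: HJO={A,G} ∩ LQSW={A} → {A} (+0)
site 4, node HO: H={G} ∪ O={A} → {A,G} (+1)
site 4, node HJO: HO={A,G} ∪ J={C} → {A,C,G} (+1)
site 4, node LQ: L={A} ∩ Q={A} → {A} (+0)
site 4, node LQS: LQ={A} ∪ S={T} → {A,T} (+1)
site 4, node LQSW: LQS={A,T} ∩ W={T} → {T} (+0)
site 4, node HJLOQSW: HJO={A,C,G} ∪ LQSW={T} → {A,C,G,T} (+1)
per-site changes: [4, 2, 3, 2, 4]; total = 15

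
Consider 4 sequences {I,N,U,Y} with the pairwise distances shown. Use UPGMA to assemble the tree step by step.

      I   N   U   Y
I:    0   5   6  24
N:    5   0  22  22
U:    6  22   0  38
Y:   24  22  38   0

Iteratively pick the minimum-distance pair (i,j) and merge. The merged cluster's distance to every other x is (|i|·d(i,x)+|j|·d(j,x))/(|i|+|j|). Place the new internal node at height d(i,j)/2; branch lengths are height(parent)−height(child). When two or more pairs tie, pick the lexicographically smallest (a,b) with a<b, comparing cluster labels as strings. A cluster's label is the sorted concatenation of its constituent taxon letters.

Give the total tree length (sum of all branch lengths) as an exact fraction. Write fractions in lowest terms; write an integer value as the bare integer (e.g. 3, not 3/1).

75/2

iteration 1: select I,N (d=5); attach at lengths (5/2, 5/2); label the merged cluster IN
  updated: d(IN,U)=14, d(IN,Y)=23
iteration 2: select IN,U (d=14); attach at lengths (9/2, 7); label the merged cluster INU
  updated: d(INU,Y)=28
iteration 3: select INU,Y (d=28); attach at lengths (7, 14); label the merged cluster INUY
final tree: (((I:5/2,N:5/2):9/2,U:7):7,Y:14)
total length: 75/2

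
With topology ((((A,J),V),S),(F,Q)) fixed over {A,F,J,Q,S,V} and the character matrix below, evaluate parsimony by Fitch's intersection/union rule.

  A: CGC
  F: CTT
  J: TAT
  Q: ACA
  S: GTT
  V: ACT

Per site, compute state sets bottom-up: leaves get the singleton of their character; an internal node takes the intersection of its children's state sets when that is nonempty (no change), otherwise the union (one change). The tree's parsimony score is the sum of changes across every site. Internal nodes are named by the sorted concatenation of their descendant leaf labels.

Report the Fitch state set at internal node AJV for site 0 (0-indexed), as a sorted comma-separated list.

site 0, node AJ: A={C} ∪ J={T} → {C,T} (+1)
site 0, node AJV: AJ={C,T} ∪ V={A} → {A,C,T} (+1)
site 0, node AJSV: AJV={A,C,T} ∪ S={G} → {A,C,G,T} (+1)
site 0, node FQ: F={C} ∪ Q={A} → {A,C} (+1)
site 0, node AFJQSV: AJSV={A,C,G,T} ∩ FQ={A,C} → {A,C} (+0)
site 1, node AJ: A={G} ∪ J={A} → {A,G} (+1)
site 1, node AJV: AJ={A,G} ∪ V={C} → {A,C,G} (+1)
site 1, node AJSV: AJV={A,C,G} ∪ S={T} → {A,C,G,T} (+1)
site 1, node FQ: F={T} ∪ Q={C} → {C,T} (+1)
site 1, node AFJQSV: AJSV={A,C,G,T} ∩ FQ={C,T} → {C,T} (+0)
site 2, node AJ: A={C} ∪ J={T} → {C,T} (+1)
site 2, node AJV: AJ={C,T} ∩ V={T} → {T} (+0)
site 2, node AJSV: AJV={T} ∩ S={T} → {T} (+0)
site 2, node FQ: F={T} ∪ Q={A} → {A,T} (+1)
site 2, node AFJQSV: AJSV={T} ∩ FQ={A,T} → {T} (+0)
per-site changes: [4, 4, 2]; total = 10

A,C,T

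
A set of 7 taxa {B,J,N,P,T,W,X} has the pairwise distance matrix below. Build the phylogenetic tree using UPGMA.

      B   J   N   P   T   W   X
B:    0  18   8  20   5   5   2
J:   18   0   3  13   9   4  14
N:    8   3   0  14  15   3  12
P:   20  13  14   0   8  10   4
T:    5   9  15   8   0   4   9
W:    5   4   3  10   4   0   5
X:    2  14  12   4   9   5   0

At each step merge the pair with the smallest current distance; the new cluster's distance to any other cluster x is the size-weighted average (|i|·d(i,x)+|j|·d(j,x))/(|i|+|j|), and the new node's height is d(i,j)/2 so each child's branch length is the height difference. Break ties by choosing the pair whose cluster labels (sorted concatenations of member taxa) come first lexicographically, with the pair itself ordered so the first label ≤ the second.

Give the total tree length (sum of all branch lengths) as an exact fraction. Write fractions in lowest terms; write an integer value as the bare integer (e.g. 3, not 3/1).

1. join B+X (d=2) ⇒ BX; edges |B|=1, |X|=1
  updated: d(BX,J)=16, d(BX,N)=10, d(BX,P)=12, d(BX,T)=7, d(BX,W)=5
2. join J+N (d=3) ⇒ JN; edges |J|=3/2, |N|=3/2
  updated: d(BX,JN)=13, d(JN,P)=27/2, d(JN,T)=12, d(JN,W)=7/2
3. join JN+W (d=7/2) ⇒ JNW; edges |JN|=1/4, |W|=7/4
  updated: d(BX,JNW)=31/3, d(JNW,P)=37/3, d(JNW,T)=28/3
4. join BX+T (d=7) ⇒ BTX; edges |BX|=5/2, |T|=7/2
  updated: d(BTX,JNW)=10, d(BTX,P)=32/3
5. join BTX+JNW (d=10) ⇒ BJNTWX; edges |BTX|=3/2, |JNW|=13/4
  updated: d(BJNTWX,P)=23/2
6. join BJNTWX+P (d=23/2) ⇒ BJNPTWX; edges |BJNTWX|=3/4, |P|=23/4
final tree: ((((B:1,X:1):5/2,T:7/2):3/2,((J:3/2,N:3/2):1/4,W:7/4):13/4):3/4,P:23/4)
total length: 97/4

97/4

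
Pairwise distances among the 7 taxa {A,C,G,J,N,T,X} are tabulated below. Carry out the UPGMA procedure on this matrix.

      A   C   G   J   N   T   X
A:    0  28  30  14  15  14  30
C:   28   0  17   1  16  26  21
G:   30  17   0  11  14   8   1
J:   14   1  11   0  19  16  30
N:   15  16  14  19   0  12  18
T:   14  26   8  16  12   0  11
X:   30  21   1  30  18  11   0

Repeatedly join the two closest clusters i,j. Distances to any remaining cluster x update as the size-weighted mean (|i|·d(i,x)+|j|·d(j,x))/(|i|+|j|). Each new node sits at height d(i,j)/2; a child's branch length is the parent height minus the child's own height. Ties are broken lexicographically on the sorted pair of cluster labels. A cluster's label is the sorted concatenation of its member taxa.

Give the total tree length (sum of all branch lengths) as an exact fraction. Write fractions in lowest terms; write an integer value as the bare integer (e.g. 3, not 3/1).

134/3

1. join C+J (d=1) ⇒ CJ; edges |C|=1/2, |J|=1/2
  updated: d(A,CJ)=21, d(CJ,G)=14, d(CJ,N)=35/2, d(CJ,T)=21, d(CJ,X)=51/2
2. join G+X (d=1) ⇒ GX; edges |G|=1/2, |X|=1/2
  updated: d(A,GX)=30, d(CJ,GX)=79/4, d(GX,N)=16, d(GX,T)=19/2
3. join GX+T (d=19/2) ⇒ GTX; edges |GX|=17/4, |T|=19/4
  updated: d(A,GTX)=74/3, d(CJ,GTX)=121/6, d(GTX,N)=44/3
4. join GTX+N (d=44/3) ⇒ GNTX; edges |GTX|=31/12, |N|=22/3
  updated: d(A,GNTX)=89/4, d(CJ,GNTX)=39/2
5. join CJ+GNTX (d=39/2) ⇒ CGJNTX; edges |CJ|=37/4, |GNTX|=29/12
  updated: d(A,CGJNTX)=131/6
6. join A+CGJNTX (d=131/6) ⇒ ACGJNTX; edges |A|=131/12, |CGJNTX|=7/6
final tree: (A:131/12,((C:1/2,J:1/2):37/4,(((G:1/2,X:1/2):17/4,T:19/4):31/12,N:22/3):29/12):7/6)
total length: 134/3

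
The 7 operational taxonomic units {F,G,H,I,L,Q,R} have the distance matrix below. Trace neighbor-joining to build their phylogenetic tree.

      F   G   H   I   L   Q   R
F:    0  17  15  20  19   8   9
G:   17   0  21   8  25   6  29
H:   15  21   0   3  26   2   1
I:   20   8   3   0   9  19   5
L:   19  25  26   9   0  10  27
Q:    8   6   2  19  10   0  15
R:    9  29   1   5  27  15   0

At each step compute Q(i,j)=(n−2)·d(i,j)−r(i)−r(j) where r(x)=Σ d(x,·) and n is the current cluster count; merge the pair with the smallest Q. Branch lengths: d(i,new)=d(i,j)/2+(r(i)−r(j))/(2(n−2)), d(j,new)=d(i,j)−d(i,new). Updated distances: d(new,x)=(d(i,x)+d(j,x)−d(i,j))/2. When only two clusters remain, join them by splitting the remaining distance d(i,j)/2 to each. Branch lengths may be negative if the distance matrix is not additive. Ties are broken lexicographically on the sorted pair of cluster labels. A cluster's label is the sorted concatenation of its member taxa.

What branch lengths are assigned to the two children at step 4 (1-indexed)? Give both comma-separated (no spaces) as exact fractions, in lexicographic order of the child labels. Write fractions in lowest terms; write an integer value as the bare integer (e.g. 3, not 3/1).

219/32,85/32

step 1: merge (H,R) at d=1, Q=-149; branch lengths H→-13/10, R→23/10; new cluster HR
  updated: d(F,HR)=23/2, d(G,HR)=49/2, d(HR,I)=7/2, d(HR,L)=26, d(HR,Q)=8
step 2: merge (HR,I) at d=7/2, Q=-119; branch lengths HR→7/2, I→0; new cluster HIR
  updated: d(F,HIR)=14, d(G,HIR)=29/2, d(HIR,L)=63/4, d(HIR,Q)=47/4
step 3: merge (G,Q) at d=6, Q=-321/4; branch lengths G→179/24, Q→-35/24; new cluster GQ
  updated: d(F,GQ)=19/2, d(GQ,HIR)=81/8, d(GQ,L)=29/2
step 4: merge (F,GQ) at d=19/2, Q=-461/8; branch lengths F→219/32, GQ→85/32; new cluster FGQ
  updated: d(FGQ,HIR)=117/16, d(FGQ,L)=12
step 5: merge (FGQ,HIR) at d=117/16, Q=-561/16; branch lengths FGQ→57/32, HIR→177/32; new cluster FGHIQR
  updated: d(FGHIQR,L)=327/32
step 6: merge (FGHIQR,L) at d=327/32; branch lengths FGHIQR→327/64, L→327/64; new cluster FGHILQR
final tree: (((F:219/32,(G:179/24,Q:-35/24):85/32):57/32,((H:-13/10,R:23/10):7/2,I:0):177/32):327/64,L:327/64)
total length: 1201/32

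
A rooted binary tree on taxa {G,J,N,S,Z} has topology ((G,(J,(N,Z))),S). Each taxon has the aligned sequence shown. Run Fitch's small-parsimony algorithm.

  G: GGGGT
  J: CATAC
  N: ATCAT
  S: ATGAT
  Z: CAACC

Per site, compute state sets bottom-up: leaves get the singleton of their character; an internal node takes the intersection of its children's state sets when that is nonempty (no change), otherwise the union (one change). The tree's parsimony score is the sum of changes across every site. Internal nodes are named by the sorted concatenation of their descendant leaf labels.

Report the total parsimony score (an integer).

[col 0] NZ: children N:{A}, Z:{C} ∪→ {A,C}; cost 1
[col 0] JNZ: children J:{C}, NZ:{A,C} ∩→ {C}; cost 0
[col 0] GJNZ: children G:{G}, JNZ:{C} ∪→ {C,G}; cost 1
[col 0] GJNSZ: children GJNZ:{C,G}, S:{A} ∪→ {A,C,G}; cost 1
[col 1] NZ: children N:{T}, Z:{A} ∪→ {A,T}; cost 1
[col 1] JNZ: children J:{A}, NZ:{A,T} ∩→ {A}; cost 0
[col 1] GJNZ: children G:{G}, JNZ:{A} ∪→ {A,G}; cost 1
[col 1] GJNSZ: children GJNZ:{A,G}, S:{T} ∪→ {A,G,T}; cost 1
[col 2] NZ: children N:{C}, Z:{A} ∪→ {A,C}; cost 1
[col 2] JNZ: children J:{T}, NZ:{A,C} ∪→ {A,C,T}; cost 1
[col 2] GJNZ: children G:{G}, JNZ:{A,C,T} ∪→ {A,C,G,T}; cost 1
[col 2] GJNSZ: children GJNZ:{A,C,G,T}, S:{G} ∩→ {G}; cost 0
[col 3] NZ: children N:{A}, Z:{C} ∪→ {A,C}; cost 1
[col 3] JNZ: children J:{A}, NZ:{A,C} ∩→ {A}; cost 0
[col 3] GJNZ: children G:{G}, JNZ:{A} ∪→ {A,G}; cost 1
[col 3] GJNSZ: children GJNZ:{A,G}, S:{A} ∩→ {A}; cost 0
[col 4] NZ: children N:{T}, Z:{C} ∪→ {C,T}; cost 1
[col 4] JNZ: children J:{C}, NZ:{C,T} ∩→ {C}; cost 0
[col 4] GJNZ: children G:{T}, JNZ:{C} ∪→ {C,T}; cost 1
[col 4] GJNSZ: children GJNZ:{C,T}, S:{T} ∩→ {T}; cost 0
per-site changes: [3, 3, 3, 2, 2]; total = 13

13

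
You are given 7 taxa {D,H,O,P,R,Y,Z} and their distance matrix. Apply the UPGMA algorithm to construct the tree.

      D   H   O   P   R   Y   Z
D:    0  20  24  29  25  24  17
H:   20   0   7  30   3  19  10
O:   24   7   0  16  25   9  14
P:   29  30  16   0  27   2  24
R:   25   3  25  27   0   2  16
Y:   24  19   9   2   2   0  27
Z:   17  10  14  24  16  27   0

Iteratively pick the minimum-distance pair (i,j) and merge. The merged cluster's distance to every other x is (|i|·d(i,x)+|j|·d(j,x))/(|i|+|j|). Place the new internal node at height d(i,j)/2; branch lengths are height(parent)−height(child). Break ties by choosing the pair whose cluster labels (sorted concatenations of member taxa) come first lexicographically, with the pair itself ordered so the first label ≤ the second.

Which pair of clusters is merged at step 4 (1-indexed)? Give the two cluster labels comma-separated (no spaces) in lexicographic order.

HR,Z

step 1: merge (P,Y) at d=2; branch lengths P→1, Y→1; new cluster PY
  updated: d(D,PY)=53/2, d(H,PY)=49/2, d(O,PY)=25/2, d(PY,R)=29/2, d(PY,Z)=51/2
step 2: merge (H,R) at d=3; branch lengths H→3/2, R→3/2; new cluster HR
  updated: d(D,HR)=45/2, d(HR,O)=16, d(HR,PY)=39/2, d(HR,Z)=13
step 3: merge (O,PY) at d=25/2; branch lengths O→25/4, PY→21/4; new cluster OPY
  updated: d(D,OPY)=77/3, d(HR,OPY)=55/3, d(OPY,Z)=65/3
step 4: merge (HR,Z) at d=13; branch lengths HR→5, Z→13/2; new cluster HRZ
  updated: d(D,HRZ)=62/3, d(HRZ,OPY)=175/9
step 5: merge (HRZ,OPY) at d=175/9; branch lengths HRZ→29/9, OPY→125/36; new cluster HOPRYZ
  updated: d(D,HOPRYZ)=139/6
step 6: merge (D,HOPRYZ) at d=139/6; branch lengths D→139/12, HOPRYZ→67/36; new cluster DHOPRYZ
final tree: (D:139/12,(((H:3/2,R:3/2):5,Z:13/2):29/9,(O:25/4,(P:1,Y:1):21/4):125/36):67/36)
total length: 1733/36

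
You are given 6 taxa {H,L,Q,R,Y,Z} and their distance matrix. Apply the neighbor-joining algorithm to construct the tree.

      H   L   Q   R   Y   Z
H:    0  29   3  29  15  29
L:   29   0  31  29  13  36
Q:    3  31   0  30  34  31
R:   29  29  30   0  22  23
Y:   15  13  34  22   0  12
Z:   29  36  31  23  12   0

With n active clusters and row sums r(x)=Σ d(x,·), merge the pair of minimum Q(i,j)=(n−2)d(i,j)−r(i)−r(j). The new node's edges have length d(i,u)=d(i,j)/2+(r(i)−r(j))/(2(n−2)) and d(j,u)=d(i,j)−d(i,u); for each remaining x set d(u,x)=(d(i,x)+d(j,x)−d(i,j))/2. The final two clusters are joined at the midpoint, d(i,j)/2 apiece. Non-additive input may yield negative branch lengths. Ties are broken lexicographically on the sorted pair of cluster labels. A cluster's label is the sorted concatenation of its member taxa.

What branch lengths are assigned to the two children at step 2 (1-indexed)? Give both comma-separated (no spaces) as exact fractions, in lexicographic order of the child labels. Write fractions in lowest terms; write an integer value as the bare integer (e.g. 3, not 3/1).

step 1: merge (H,Q) at d=3, Q=-222; branch lengths H→-3/2, Q→9/2; new cluster HQ
  updated: d(HQ,L)=57/2, d(HQ,R)=28, d(HQ,Y)=23, d(HQ,Z)=57/2
step 2: merge (L,Y) at d=13, Q=-275/2; branch lengths L→151/12, Y→5/12; new cluster LY
  updated: d(HQ,LY)=77/4, d(LY,R)=19, d(LY,Z)=35/2
step 3: merge (HQ,LY) at d=77/4, Q=-93; branch lengths HQ→117/8, LY→37/8; new cluster HLQY
  updated: d(HLQY,R)=111/8, d(HLQY,Z)=107/8
step 4: merge (HLQY,R) at d=111/8, Q=-201/4; branch lengths HLQY→17/8, R→47/4; new cluster HLQRY
  updated: d(HLQRY,Z)=45/4
step 5: merge (HLQRY,Z) at d=45/4; branch lengths HLQRY→45/8, Z→45/8; new cluster HLQRYZ
final tree: ((((H:-3/2,Q:9/2):117/8,(L:151/12,Y:5/12):37/8):17/8,R:47/4):45/8,Z:45/8)
total length: 483/8

151/12,5/12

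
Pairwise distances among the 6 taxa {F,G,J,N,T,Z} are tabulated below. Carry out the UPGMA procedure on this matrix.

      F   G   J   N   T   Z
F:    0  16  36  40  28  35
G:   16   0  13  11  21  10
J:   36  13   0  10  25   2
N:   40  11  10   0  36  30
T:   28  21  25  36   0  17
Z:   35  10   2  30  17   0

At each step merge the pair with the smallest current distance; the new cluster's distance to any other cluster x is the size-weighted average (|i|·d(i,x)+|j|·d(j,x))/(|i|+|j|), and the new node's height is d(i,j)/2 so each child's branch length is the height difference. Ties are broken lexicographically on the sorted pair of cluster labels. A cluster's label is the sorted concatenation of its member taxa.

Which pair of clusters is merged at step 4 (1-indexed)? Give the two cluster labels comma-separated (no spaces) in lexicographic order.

iteration 1: select J,Z (d=2); attach at lengths (1, 1); label the merged cluster JZ
  updated: d(F,JZ)=71/2, d(G,JZ)=23/2, d(JZ,N)=20, d(JZ,T)=21
iteration 2: select G,N (d=11); attach at lengths (11/2, 11/2); label the merged cluster GN
  updated: d(F,GN)=28, d(GN,JZ)=63/4, d(GN,T)=57/2
iteration 3: select GN,JZ (d=63/4); attach at lengths (19/8, 55/8); label the merged cluster GJNZ
  updated: d(F,GJNZ)=127/4, d(GJNZ,T)=99/4
iteration 4: select GJNZ,T (d=99/4); attach at lengths (9/2, 99/8); label the merged cluster GJNTZ
  updated: d(F,GJNTZ)=31
iteration 5: select F,GJNTZ (d=31); attach at lengths (31/2, 25/8); label the merged cluster FGJNTZ
final tree: (F:31/2,(((G:11/2,N:11/2):19/8,(J:1,Z:1):55/8):9/2,T:99/8):25/8)
total length: 231/4

GJNZ,T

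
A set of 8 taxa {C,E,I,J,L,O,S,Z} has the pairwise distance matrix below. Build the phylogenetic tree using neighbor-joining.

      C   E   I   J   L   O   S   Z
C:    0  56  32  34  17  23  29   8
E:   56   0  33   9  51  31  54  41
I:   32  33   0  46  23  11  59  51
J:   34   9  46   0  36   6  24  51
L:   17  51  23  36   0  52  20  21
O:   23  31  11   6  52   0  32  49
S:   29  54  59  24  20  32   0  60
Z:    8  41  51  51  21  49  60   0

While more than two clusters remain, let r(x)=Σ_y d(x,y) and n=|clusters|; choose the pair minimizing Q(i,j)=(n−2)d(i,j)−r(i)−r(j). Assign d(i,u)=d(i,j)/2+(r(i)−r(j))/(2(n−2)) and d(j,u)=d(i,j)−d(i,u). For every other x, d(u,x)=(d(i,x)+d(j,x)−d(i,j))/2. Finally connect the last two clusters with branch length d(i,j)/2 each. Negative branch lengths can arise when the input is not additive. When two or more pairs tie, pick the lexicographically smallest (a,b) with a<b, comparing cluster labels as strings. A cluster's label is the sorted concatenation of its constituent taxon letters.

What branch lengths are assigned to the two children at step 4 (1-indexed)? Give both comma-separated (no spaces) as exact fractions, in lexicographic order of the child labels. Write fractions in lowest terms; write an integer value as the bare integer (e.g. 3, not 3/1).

1. join C+Z (d=8, Q=-432) ⇒ CZ; edges |C|=-17/6, |Z|=65/6
  updated: d(CZ,E)=89/2, d(CZ,I)=75/2, d(CZ,J)=77/2, d(CZ,L)=15, d(CZ,O)=32, d(CZ,S)=81/2
2. join E+J (d=9, Q=-337) ⇒ EJ; edges |E|=54/5, |J|=-9/5
  updated: d(CZ,EJ)=37, d(EJ,I)=35, d(EJ,L)=39, d(EJ,O)=14, d(EJ,S)=69/2
3. join I+O (d=11, Q=-525/2) ⇒ IO; edges |I|=137/16, |O|=39/16
  updated: d(CZ,IO)=117/4, d(EJ,IO)=19, d(IO,L)=32, d(IO,S)=40
4. join EJ+IO (d=19, Q=-771/4) ⇒ EIJO; edges |EJ|=265/24, |IO|=191/24
  updated: d(CZ,EIJO)=189/8, d(EIJO,L)=26, d(EIJO,S)=111/4
5. join CZ+L (d=15, Q=-881/8) ⇒ CLZ; edges |CZ|=385/32, |L|=95/32
  updated: d(CLZ,EIJO)=277/16, d(CLZ,S)=91/4
6. join CLZ+EIJO (d=277/16, Q=-1085/16) ⇒ CEIJLOZ; edges |CLZ|=197/32, |EIJO|=357/32
  updated: d(CEIJLOZ,S)=531/32
7. join CEIJLOZ+S (d=531/32) ⇒ CEIJLOSZ; edges |CEIJLOZ|=531/64, |S|=531/64
final tree: ((((C:-17/6,Z:65/6):385/32,L:95/32):197/32,((E:54/5,J:-9/5):265/24,(I:137/16,O:39/16):191/24):357/32):531/64,S:531/64)
total length: 3069/32

265/24,191/24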